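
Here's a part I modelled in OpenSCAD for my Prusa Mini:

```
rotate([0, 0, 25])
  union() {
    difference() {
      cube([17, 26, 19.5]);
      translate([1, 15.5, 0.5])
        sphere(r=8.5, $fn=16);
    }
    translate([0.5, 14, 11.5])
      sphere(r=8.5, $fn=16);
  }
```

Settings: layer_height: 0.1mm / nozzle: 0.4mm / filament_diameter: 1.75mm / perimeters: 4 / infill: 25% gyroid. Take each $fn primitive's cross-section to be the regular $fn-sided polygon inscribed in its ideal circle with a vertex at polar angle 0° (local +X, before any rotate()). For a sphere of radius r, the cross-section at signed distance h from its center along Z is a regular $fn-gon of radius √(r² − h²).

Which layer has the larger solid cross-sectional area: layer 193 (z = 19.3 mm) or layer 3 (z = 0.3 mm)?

Layer 193 (z = 19.3): the cube is present — its section is the full 17×26 rectangle (area 442.00 mm²); the sphere at (1, 15.5) is not intersected at this z (|z−center|=18.800 > r=8.5); After the difference (first − rest): none of the subtracted shapes is present at this height, so the 17×26 cube is unchanged — area = 442.00 mm²; the r=8.5 sphere at (0.5, 14) contributes a regular 16-gon of circumradius √(8.5²−7.8²) = 3.378 (area = (16/2)·3.378²·sin(360°/16) = 34.93 mm²); Combining (union): the regions partially overlap — summed areas 476.93 mm² minus the doubly-counted overlap 20.79 mm² gives 456.14 mm² — area = 456.14 mm²; (whole slice rotated 25° about Z — lengths, areas and connectivity unchanged). So its area = 456.14 mm². Layer 3 (z = 0.3): the cube is present — its section is the full 17×26 rectangle (area 442.00 mm²); the r=8.5 sphere at (1, 15.5) slices to a regular 16-gon of circumradius 8.498 (√(r²−h²) with h=0.2 from center) (area = (16/2)·8.498²·sin(360°/16) = 221.07 mm²); Subtracting the remaining from the first: starting from the 17×26 cube (442.00 mm²), the r=8.5 sphere at (1, 15.5) partially overlaps it — only the 127.33 mm² overlap (of its 221.07 mm²) is removed, clipping the outline — area = 314.67 mm²; the sphere at (0.5, 14) does not reach this height (|z−center|=11.200 > r=8.5); Taking the union: only the result so far is present, so the union is just that shape — area = 314.67 mm²; (whole slice rotated 25° about Z — lengths, areas and connectivity unchanged). So its area = 314.67 mm². Layer 193 is larger (456.14 vs 314.67 mm²).

layer 193 (z = 19.3 mm)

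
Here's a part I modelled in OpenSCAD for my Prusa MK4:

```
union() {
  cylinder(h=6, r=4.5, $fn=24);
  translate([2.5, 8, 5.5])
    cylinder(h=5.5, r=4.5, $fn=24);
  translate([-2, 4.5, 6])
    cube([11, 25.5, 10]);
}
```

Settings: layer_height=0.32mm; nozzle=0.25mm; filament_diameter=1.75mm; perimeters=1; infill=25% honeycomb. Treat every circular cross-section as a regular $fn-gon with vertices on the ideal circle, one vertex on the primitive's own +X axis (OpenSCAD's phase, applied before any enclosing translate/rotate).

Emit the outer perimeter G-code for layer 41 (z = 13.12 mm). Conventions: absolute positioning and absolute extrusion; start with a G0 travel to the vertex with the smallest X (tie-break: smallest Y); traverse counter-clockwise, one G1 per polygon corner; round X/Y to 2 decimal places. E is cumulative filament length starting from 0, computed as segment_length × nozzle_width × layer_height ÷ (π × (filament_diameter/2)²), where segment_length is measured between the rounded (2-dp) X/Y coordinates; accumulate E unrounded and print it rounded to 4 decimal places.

At z = 13.12 mm: the cylinder is absent (z outside [0, 6]); the cylinder at (2.5, 8) is not intersected at this z (z outside [5.5, 11]); the 11×25.5 cube at (-2, 4.5) contributes its full rectangle; Taking the union: only the 11×25.5 cube at (-2, 4.5) is present, so the union is just that shape — 1 connected region. The outline is a single polygon with 4 vertices. Extrusion per mm of travel: 0.25 × 0.32 / (π × 0.875²) = 0.033260. Accumulating E over each segment gives final E = 2.4280.

G0 X-2.00 Y4.50 Z13.12
G1 X9.00 Y4.50 E0.3659
G1 X9.00 Y30.00 E1.2140
G1 X-2.00 Y30.00 E1.5799
G1 X-2.00 Y4.50 E2.4280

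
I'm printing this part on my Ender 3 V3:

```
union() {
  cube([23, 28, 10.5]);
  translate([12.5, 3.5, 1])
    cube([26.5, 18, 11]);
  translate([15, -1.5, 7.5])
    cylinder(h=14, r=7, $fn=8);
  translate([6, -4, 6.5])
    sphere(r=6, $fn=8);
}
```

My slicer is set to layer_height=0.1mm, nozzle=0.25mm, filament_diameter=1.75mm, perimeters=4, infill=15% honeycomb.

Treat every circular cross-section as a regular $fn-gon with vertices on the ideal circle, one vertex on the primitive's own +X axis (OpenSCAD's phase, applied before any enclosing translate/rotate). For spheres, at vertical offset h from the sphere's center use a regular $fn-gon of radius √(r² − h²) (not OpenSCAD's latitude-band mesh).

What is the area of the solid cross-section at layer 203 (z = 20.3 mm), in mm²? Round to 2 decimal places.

138.59 mm²

At z = 20.3 mm: the cube is absent (z outside [0, 10.5]); the cube at (12.5, 3.5) is not intersected at this z (z outside [1, 12]); the r=7 cylinder at (15, -1.5) contributes a regular 8-gon of circumradius 7 (area = (8/2)·7.000²·sin(360°/8) = 138.59 mm²); the sphere at (6, -4) does not reach this height (|z−center|=13.800 > r=6); Combining (union): only the r=7 cylinder at (15, -1.5) is present, so the union is just that shape — area = 138.59 mm². Overall, the cross-section is a single solid region. Net area = 138.59 mm².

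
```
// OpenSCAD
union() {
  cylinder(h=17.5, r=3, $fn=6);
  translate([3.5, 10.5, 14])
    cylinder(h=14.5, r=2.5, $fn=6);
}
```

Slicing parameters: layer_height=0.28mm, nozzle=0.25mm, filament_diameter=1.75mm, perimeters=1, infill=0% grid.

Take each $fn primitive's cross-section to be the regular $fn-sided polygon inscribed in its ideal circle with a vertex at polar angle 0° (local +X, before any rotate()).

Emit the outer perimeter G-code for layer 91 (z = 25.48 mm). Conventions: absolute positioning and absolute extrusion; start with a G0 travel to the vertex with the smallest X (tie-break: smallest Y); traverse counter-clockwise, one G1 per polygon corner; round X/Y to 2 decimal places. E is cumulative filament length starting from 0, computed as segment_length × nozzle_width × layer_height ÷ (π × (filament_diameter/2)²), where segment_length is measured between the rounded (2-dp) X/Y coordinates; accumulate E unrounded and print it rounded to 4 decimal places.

G0 X1.00 Y10.50 Z25.48
G1 X2.25 Y8.33 E0.0729
G1 X4.75 Y8.33 E0.1456
G1 X6.00 Y10.50 E0.2185
G1 X4.75 Y12.67 E0.2914
G1 X2.25 Y12.67 E0.3642
G1 X1.00 Y10.50 E0.4370

At z = 25.48 mm: the cylinder is absent (z outside [0, 17.5]); the cylinder at (3.5, 10.5): section is a regular 6-gon, circumradius r=2.5; Taking the union: only the r=2.5 cylinder at (3.5, 10.5) is present, so the union is just that shape — 1 connected region. The outline is a single polygon with 6 vertices. Extrusion per mm of travel: 0.25 × 0.28 / (π × 0.875²) = 0.029103. Accumulating E over each segment gives final E = 0.4370.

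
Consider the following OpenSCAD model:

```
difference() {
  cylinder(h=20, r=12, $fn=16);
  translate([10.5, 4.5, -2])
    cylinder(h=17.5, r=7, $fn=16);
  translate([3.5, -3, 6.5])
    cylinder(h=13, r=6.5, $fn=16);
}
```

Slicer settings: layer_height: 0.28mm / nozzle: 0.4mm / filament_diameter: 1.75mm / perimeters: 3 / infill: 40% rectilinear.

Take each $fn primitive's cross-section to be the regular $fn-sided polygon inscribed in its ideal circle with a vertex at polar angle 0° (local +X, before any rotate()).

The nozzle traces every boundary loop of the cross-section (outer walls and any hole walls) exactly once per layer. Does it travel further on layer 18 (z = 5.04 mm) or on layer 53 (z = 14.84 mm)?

Layer 18 (z = 5.04): the cylinder: section is a regular 16-gon, circumradius r=12 (perimeter = 2·16·12.000·sin(180°/16) = 74.91 mm); the r=7 cylinder at (10.5, 4.5) contributes a regular 16-gon of circumradius 7 (perimeter = 2·16·7.000·sin(180°/16) = 43.70 mm); the cylinder at (3.5, -3) is absent (z outside [6.5, 19.5]); Taking the first minus the rest: starting from the r=12 cylinder, the r=7 cylinder at (10.5, 4.5) partially overlaps it — only the 71.27 mm² overlap (of its 150.01 mm²) is removed, clipping the outline — boundary = 78.93 mm. So its perimeter = 78.93 mm. Layer 53 (z = 14.84): the r=12 cylinder gives a regular 16-gon of circumradius 12 (constant along its height) (perimeter = 2·16·12.000·sin(180°/16) = 74.91 mm); the r=7 cylinder at (10.5, 4.5) contributes a regular 16-gon of circumradius 7 (perimeter = 2·16·7.000·sin(180°/16) = 43.70 mm); the r=6.5 cylinder at (3.5, -3) gives a regular 16-gon of circumradius 6.5 (constant along its height) (perimeter = 2·16·6.500·sin(180°/16) = 40.58 mm); After the difference (first − rest): starting from the r=12 cylinder, the r=7 cylinder at (10.5, 4.5) partially overlaps it — only the 71.27 mm² overlap (of its 150.01 mm²) is removed, clipping the outline; the r=6.5 cylinder at (3.5, -3) partially overlaps it — only the 111.59 mm² overlap (of its 129.35 mm²) is removed, clipping the outline — boundary = 100.98 mm. So its perimeter = 100.98 mm. Layer 53 is larger (100.98 vs 78.93 mm).

layer 53 (z = 14.84 mm)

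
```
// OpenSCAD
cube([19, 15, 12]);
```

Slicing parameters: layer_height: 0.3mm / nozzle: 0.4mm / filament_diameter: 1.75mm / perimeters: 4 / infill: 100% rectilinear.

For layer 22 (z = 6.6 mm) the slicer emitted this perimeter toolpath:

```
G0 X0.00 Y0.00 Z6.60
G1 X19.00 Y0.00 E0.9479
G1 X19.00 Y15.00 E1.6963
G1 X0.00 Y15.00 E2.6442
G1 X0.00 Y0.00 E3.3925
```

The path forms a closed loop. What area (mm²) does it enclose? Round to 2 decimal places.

285.00 mm²

Apply the shoelace formula to the sequence of (X, Y) vertices; enclosed area = 285.00 mm².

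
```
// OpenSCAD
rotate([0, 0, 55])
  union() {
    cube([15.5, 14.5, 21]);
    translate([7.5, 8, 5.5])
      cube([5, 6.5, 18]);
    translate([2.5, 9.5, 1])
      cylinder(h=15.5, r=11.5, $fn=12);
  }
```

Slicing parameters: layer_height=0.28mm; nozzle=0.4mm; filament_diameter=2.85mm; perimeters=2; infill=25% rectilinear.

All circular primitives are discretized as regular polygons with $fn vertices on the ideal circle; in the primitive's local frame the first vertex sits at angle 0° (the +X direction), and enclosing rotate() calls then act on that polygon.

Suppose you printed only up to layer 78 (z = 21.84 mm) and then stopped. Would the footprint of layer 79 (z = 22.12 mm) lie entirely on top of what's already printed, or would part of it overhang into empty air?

Compare the two slices. At z = 21.84: the cube is absent (z outside [0, 21]); the cube at (7.5, 8) (footprint 5×6.5) is included at this height (area 32.50 mm²); the cylinder at (2.5, 9.5) does not reach this height (z outside [1, 16.5]); Taking the union: only the 5×6.5 cube at (7.5, 8) is present, so the union is just that shape — area = 32.50 mm²; (rotated 55° about Z; rotation is an isometry so areas/perimeters/island counts are preserved). At z = 22.12: the cube is absent (z outside [0, 21]); the cube at (7.5, 8) is present — its section is the full 5×6.5 rectangle (area 32.50 mm²); the cylinder at (2.5, 9.5) is not intersected at this z (z outside [1, 16.5]); Taking the union: only the 5×6.5 cube at (7.5, 8) is present, so the union is just that shape — area = 32.50 mm²; (rotated 55° about Z; rotation is an isometry so areas/perimeters/island counts are preserved). Checking containment: the cross-section at z = 22.12 is a subset of the cross-section at z = 21.84.

entirely on top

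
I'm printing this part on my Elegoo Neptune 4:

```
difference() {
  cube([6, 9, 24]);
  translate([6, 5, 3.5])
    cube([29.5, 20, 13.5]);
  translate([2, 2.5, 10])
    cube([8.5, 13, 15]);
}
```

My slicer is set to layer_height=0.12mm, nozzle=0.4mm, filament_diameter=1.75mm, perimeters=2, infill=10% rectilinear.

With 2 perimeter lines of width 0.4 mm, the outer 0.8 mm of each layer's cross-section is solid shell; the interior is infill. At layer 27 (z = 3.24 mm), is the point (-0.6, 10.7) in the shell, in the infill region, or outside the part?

outside

At z = 3.24 mm: the cube is present — its section is the full 6×9 rectangle; the cube at (6, 5) is not intersected at this z (z outside [3.5, 17]); the cube at (2, 2.5) is absent (z outside [10, 25]); Taking the first minus the rest: none of the subtracted shapes is present at this height, so the 6×9 cube is unchanged — 1 connected region. Overall, the cross-section is a single solid region. The nearest boundary edge runs (6.00, 9.00)→(0.00, 9.00); distance from the point to it = 1.80 mm. The point is not inside any of the regions above, so it lies outside the cross-section (1.80 mm from the nearest boundary).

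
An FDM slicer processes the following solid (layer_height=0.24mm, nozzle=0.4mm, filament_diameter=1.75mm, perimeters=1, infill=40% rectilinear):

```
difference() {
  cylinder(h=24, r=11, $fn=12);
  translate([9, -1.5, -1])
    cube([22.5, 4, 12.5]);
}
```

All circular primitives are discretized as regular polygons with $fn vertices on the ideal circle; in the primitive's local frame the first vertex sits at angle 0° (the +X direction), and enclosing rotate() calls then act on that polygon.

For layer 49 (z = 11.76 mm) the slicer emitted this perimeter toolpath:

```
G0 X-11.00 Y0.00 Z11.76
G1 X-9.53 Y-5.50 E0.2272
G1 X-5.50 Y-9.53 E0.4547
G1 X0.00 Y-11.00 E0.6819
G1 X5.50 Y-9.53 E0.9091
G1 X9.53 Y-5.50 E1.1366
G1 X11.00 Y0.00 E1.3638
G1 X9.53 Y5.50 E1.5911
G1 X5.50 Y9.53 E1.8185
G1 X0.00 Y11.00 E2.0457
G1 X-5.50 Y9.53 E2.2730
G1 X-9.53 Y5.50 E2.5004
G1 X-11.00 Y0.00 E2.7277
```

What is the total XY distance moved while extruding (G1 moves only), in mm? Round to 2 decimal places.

Sum the Euclidean lengths of each G1 segment: total = 68.34 mm.

68.34 mm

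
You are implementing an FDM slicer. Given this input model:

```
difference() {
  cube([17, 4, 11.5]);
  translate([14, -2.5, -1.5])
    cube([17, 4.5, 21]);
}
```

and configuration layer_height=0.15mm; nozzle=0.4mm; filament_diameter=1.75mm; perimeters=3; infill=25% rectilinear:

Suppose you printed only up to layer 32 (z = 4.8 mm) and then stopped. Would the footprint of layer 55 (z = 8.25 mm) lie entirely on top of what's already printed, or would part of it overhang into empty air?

entirely on top

Compare the two slices. At z = 4.8: the 17×4 cube contributes its full rectangle (area 68.00 mm²); the cube at (14, -2.5) (footprint 17×4.5) is included at this height (area 76.50 mm²); Taking the first minus the rest: starting from the 17×4 cube (68.00 mm²), the 17×4.5 cube at (14, -2.5) partially overlaps it — only the 6.00 mm² overlap (of its 76.50 mm²) is removed, clipping the outline — area = 62.00 mm². At z = 8.25: the cube is present — its section is the full 17×4 rectangle (area 68.00 mm²); the cube at (14, -2.5) is present — its section is the full 17×4.5 rectangle (area 76.50 mm²); Subtracting the remaining from the first: starting from the 17×4 cube (68.00 mm²), the 17×4.5 cube at (14, -2.5) partially overlaps it — only the 6.00 mm² overlap (of its 76.50 mm²) is removed, clipping the outline — area = 62.00 mm². Checking containment: the cross-section at z = 8.25 is a subset of the cross-section at z = 4.8.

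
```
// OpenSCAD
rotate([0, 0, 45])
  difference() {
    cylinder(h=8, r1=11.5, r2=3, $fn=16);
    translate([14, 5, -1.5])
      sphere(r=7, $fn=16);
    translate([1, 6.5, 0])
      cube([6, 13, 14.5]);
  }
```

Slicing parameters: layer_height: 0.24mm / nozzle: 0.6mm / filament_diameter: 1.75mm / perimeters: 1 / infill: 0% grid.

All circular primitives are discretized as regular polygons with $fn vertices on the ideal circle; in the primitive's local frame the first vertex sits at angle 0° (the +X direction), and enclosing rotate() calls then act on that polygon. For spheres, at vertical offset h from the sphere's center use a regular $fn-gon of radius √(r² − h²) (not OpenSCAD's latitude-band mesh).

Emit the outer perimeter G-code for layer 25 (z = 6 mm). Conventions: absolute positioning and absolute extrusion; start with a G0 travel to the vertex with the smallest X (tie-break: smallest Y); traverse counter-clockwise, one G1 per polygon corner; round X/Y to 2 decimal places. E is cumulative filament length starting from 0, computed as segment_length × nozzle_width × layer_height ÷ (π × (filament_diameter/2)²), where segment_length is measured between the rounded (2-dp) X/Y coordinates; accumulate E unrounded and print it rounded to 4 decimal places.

G0 X-5.12 Y0.00 Z6.00
G1 X-4.73 Y-1.96 E0.1196
G1 X-3.62 Y-3.62 E0.2392
G1 X-1.96 Y-4.73 E0.3587
G1 X0.00 Y-5.12 E0.4784
G1 X1.96 Y-4.73 E0.5980
G1 X3.62 Y-3.62 E0.7176
G1 X4.73 Y-1.96 E0.8371
G1 X5.12 Y0.00 E0.9568
G1 X4.73 Y1.96 E1.0764
G1 X3.62 Y3.62 E1.1960
G1 X1.96 Y4.73 E1.3155
G1 X0.00 Y5.12 E1.4352
G1 X-1.96 Y4.73 E1.5548
G1 X-3.62 Y3.62 E1.6744
G1 X-4.73 Y1.96 E1.7939
G1 X-5.12 Y0.00 E1.9136

At z = 6 mm: the cone (r1=11.5→r2=3) has section circumradius 5.125 here — a regular 16-gon; the sphere at (14, 5) is absent (|z−center|=7.500 > r=7); the cube at (1, 6.5) is present — its section is the full 6×13 rectangle; After the difference (first − rest): starting from the cone, the 6×13 cube at (1, 6.5) misses the remaining region (no effect) — 1 connected region; (rotated 45° about Z; rotation is an isometry so areas/perimeters/island counts are preserved). The outline is a single polygon with 16 vertices. Extrusion per mm of travel: 0.6 × 0.24 / (π × 0.875²) = 0.059868. Accumulating E over each segment gives final E = 1.9136.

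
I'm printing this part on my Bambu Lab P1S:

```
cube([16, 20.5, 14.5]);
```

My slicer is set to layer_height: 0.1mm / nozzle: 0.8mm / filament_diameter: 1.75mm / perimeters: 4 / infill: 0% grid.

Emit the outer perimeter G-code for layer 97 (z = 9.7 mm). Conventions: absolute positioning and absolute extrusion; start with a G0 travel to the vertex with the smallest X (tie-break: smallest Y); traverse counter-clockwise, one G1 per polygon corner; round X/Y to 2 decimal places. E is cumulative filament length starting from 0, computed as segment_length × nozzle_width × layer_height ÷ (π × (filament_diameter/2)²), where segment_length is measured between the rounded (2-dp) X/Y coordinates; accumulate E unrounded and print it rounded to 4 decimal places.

G0 X0.00 Y0.00 Z9.70
G1 X16.00 Y0.00 E0.5322
G1 X16.00 Y20.50 E1.2140
G1 X0.00 Y20.50 E1.7462
G1 X0.00 Y0.00 E2.4280

At z = 9.7 mm: the cube (footprint 16×20.5) is included at this height. The outline is a single polygon with 4 vertices. Extrusion per mm of travel: 0.8 × 0.1 / (π × 0.875²) = 0.033260. Accumulating E over each segment gives final E = 2.4280.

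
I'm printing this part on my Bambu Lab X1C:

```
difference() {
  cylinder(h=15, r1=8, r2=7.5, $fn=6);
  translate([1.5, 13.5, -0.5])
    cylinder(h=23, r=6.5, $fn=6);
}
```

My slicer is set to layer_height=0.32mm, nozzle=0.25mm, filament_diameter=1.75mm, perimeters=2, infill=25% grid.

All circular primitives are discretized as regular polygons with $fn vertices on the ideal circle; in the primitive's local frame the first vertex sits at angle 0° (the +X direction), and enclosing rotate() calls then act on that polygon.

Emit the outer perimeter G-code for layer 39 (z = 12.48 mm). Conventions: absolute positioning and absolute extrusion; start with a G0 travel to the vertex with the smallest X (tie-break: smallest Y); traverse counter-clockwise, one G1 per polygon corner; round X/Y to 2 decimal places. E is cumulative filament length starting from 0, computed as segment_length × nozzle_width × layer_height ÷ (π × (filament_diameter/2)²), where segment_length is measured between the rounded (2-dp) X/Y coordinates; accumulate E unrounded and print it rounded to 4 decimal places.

G0 X-7.58 Y0.00 Z12.48
G1 X-3.79 Y-6.57 E0.2523
G1 X3.79 Y-6.57 E0.5044
G1 X7.58 Y0.00 E0.7567
G1 X3.79 Y6.57 E1.0089
G1 X-3.79 Y6.57 E1.2610
G1 X-7.58 Y0.00 E1.5133

At z = 12.48 mm: the cone (r1=8→r2=7.5) has section circumradius 7.584 here — a regular 6-gon; the r=6.5 cylinder at (1.5, 13.5) gives a regular 6-gon of circumradius 6.5 (constant along its height); After the difference (first − rest): starting from the cone, the r=6.5 cylinder at (1.5, 13.5) misses the remaining region (no effect) — 1 connected region. The outline is a single polygon with 6 vertices. Extrusion per mm of travel: 0.25 × 0.32 / (π × 0.875²) = 0.033260. Accumulating E over each segment gives final E = 1.5133.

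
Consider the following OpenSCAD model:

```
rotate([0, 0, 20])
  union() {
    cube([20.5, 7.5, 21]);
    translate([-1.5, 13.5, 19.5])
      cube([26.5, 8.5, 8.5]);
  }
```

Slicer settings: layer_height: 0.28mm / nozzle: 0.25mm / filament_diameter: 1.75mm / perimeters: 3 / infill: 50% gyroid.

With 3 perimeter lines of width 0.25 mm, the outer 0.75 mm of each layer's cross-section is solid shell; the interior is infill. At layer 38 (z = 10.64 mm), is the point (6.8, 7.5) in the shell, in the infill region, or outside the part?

At z = 10.64 mm: the 20.5×7.5 cube contributes its full rectangle; the cube at (-1.5, 13.5) does not reach this height (z outside [19.5, 28]); Combining (union): only the 20.5×7.5 cube is present, so the union is just that shape — 1 connected region; (rotated 20° about Z; rotation is an isometry so areas/perimeters/island counts are preserved). Overall, the cross-section is a single solid region. Undo the 20° rotation: the query point maps to (8.955, 4.722) in the un-rotated model frame. The nearest boundary edge runs (20.50, 7.50)→(0.00, 7.50); distance from the point to it = 2.78 mm. The point is inside the cross-section and 2.78 mm from the nearest boundary — more than the 0.75 mm shell width (3 × 0.25), so it's in the infill interior.

infill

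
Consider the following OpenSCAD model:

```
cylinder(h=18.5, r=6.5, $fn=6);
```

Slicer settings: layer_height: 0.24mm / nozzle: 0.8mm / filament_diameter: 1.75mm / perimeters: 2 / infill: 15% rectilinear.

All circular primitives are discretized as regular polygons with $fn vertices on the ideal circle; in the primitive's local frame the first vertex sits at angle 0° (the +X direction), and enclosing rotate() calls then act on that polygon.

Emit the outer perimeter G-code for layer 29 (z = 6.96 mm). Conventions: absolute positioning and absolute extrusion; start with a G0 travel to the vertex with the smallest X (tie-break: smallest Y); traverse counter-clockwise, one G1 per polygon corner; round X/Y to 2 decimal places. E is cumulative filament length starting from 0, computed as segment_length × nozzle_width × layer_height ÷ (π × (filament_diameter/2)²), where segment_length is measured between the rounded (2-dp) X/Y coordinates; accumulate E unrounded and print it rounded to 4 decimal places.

G0 X-6.50 Y0.00 Z6.96
G1 X-3.25 Y-5.63 E0.5189
G1 X3.25 Y-5.63 E1.0378
G1 X6.50 Y0.00 E1.5567
G1 X3.25 Y5.63 E2.0756
G1 X-3.25 Y5.63 E2.5945
G1 X-6.50 Y0.00 E3.1134

At z = 6.96 mm: the cylinder: section is a regular 6-gon, circumradius r=6.5. The outline is a single polygon with 6 vertices. Extrusion per mm of travel: 0.8 × 0.24 / (π × 0.875²) = 0.079824. Accumulating E over each segment gives final E = 3.1134.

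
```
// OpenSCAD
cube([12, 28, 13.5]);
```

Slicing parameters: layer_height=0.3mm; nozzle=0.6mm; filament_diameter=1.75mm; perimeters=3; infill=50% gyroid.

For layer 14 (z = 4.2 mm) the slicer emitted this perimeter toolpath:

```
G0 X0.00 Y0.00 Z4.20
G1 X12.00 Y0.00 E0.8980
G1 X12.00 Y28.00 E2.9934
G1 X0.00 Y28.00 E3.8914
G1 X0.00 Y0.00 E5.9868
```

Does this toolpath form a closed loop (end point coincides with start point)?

yes

Start point (G0): (0.00, 0.00). End point (last G1): the path returns to the start — closed.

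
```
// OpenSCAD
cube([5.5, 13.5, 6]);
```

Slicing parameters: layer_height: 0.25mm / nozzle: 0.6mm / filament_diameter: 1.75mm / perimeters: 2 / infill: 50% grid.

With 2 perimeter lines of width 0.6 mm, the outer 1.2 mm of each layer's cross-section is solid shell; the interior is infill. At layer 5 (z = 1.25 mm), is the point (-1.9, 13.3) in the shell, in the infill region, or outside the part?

outside

At z = 1.25 mm: the cube is present — its section is the full 5.5×13.5 rectangle. Overall, the cross-section is a single solid region. The nearest boundary edge runs (0.00, 13.50)→(0.00, 0.00); distance from the point to it = 1.90 mm. The point is not inside any of the regions above, so it lies outside the cross-section (1.90 mm from the nearest boundary).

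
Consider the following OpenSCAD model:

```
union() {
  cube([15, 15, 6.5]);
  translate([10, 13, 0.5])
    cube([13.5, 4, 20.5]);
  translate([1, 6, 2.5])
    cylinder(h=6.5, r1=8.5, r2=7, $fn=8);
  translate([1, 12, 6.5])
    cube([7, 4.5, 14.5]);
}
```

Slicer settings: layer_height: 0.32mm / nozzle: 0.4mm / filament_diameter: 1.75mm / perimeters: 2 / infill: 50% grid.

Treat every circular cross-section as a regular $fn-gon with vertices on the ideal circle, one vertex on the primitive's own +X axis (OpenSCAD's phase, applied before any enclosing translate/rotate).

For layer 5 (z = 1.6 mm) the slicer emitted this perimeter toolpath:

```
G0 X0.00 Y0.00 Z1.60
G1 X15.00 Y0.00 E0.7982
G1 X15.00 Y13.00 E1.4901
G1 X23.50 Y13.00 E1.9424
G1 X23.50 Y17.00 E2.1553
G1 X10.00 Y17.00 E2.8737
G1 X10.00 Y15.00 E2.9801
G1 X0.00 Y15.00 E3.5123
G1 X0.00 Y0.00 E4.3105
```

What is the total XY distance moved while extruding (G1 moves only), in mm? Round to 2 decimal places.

Sum the Euclidean lengths of each G1 segment: total = 81.00 mm.

81.00 mm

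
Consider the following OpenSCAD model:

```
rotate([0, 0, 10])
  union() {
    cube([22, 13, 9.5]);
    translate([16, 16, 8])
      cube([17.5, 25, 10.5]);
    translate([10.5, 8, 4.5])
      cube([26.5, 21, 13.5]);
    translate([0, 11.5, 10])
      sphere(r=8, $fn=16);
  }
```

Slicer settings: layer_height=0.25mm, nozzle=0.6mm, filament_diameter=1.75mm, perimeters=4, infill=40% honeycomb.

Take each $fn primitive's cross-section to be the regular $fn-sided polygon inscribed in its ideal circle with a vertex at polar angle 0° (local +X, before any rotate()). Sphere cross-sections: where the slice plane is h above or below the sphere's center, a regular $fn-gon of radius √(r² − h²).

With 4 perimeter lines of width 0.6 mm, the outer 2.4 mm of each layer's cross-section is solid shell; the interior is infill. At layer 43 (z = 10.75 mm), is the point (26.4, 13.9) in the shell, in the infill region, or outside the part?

shell

At z = 10.75 mm: the cube is not intersected at this z (z outside [0, 9.5]); the cube at (16, 16) (footprint 17.5×25) is included at this height; the cube at (10.5, 8) is present — its section is the full 26.5×21 rectangle; the r=8 sphere at (0, 11.5) contributes a regular 16-gon of circumradius √(8²−0.75²) = 7.965; Merging all regions: the regions partially overlap (shared area 227.50 mm²), so overlapping operands fuse into one piece — 2 connected regions; (rotated 10° about Z; rotation is an isometry so areas/perimeters/island counts are preserved). Overall, the cross-section has 2 separate islands. Undo the 10° rotation: the query point maps to (28.413, 9.105) in the un-rotated model frame. The nearest boundary edge runs (37.00, 8.00)→(10.50, 8.00); distance from the point to it = 1.10 mm. (Shell/infill is judged within the island containing the point — the largest one.) The point is inside the cross-section, 1.10 mm from the nearest boundary — within the 2.4 mm shell band (4 × 0.6).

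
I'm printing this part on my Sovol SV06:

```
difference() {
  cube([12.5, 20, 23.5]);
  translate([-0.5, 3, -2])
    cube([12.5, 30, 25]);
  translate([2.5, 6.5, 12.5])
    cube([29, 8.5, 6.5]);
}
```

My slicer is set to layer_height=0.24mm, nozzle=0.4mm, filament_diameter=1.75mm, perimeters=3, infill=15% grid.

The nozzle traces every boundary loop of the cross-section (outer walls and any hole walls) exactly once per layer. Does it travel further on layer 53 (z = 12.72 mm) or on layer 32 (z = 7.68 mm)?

layer 32 (z = 7.68 mm)

Layer 53 (z = 12.72): the 12.5×20 cube contributes its full rectangle (perimeter 65.00 mm); the cube at (-0.5, 3) is present — its section is the full 12.5×30 rectangle (perimeter 85.00 mm); the 29×8.5 cube at (2.5, 6.5) contributes its full rectangle (perimeter 75.00 mm); Subtracting the remaining from the first: starting from the 12.5×20 cube, the 12.5×30 cube at (-0.5, 3) partially overlaps it — only the 204.00 mm² overlap (of its 375.00 mm²) is removed, clipping the outline; the 29×8.5 cube at (2.5, 6.5) partially overlaps it — only the 4.25 mm² overlap (of its 246.50 mm²) is removed, clipping the outline — boundary = 49.00 mm. So its perimeter = 49.00 mm. Layer 32 (z = 7.68): the 12.5×20 cube contributes its full rectangle (perimeter 65.00 mm); the 12.5×30 cube at (-0.5, 3) contributes its full rectangle (perimeter 85.00 mm); the cube at (2.5, 6.5) does not reach this height (z outside [12.5, 19]); Taking the first minus the rest: starting from the 12.5×20 cube, the 12.5×30 cube at (-0.5, 3) partially overlaps it — only the 204.00 mm² overlap (of its 375.00 mm²) is removed, clipping the outline — boundary = 65.00 mm. So its perimeter = 65.00 mm. Layer 32 is larger (65.00 vs 49.00 mm).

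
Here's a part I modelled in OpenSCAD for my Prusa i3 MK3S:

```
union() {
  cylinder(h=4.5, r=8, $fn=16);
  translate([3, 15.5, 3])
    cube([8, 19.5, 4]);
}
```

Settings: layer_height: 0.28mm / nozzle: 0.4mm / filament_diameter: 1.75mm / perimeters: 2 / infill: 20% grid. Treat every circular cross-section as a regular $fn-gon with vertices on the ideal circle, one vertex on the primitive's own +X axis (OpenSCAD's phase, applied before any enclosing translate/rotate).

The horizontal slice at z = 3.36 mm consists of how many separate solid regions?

2

At z = 3.36 mm: the r=8 cylinder contributes a regular 16-gon of circumradius 8; the cube at (3, 15.5) is present — its section is the full 8×19.5 rectangle; Taking the union: the 2 present regions are separate (no shared area or edge), so areas and boundary lengths simply add and each stays a separate island — 2 connected regions. The result has 2 disconnected regions.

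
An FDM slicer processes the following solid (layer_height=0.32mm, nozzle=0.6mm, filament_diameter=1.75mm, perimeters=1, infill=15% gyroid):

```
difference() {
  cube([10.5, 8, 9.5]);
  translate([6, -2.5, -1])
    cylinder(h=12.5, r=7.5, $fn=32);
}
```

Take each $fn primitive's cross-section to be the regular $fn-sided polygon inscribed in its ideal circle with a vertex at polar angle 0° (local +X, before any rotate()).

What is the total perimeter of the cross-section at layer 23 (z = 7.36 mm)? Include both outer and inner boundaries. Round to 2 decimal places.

At z = 7.36 mm: the cube (footprint 10.5×8) is included at this height (perimeter 37.00 mm); the cylinder at (6, -2.5): section is a regular 32-gon, circumradius r=7.5 (perimeter = 2·32·7.500·sin(180°/32) = 47.05 mm); Taking the first minus the rest: starting from the 10.5×8 cube, the r=7.5 cylinder at (6, -2.5) partially overlaps it — only the 44.64 mm² overlap (of its 175.58 mm²) is removed, clipping the outline — boundary = 32.90 mm. Overall, the cross-section is a single solid region. Total boundary length (outer) = 32.90 mm.

32.90 mm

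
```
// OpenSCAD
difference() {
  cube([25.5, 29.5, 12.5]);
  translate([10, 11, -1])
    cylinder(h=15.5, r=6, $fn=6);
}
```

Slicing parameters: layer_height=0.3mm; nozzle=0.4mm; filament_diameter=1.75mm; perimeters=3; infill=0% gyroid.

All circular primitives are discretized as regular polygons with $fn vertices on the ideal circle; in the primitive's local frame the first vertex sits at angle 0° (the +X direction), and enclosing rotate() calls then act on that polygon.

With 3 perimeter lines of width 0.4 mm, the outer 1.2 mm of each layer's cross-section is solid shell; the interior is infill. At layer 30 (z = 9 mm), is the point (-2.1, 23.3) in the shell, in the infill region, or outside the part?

outside

At z = 9 mm: the 25.5×29.5 cube contributes its full rectangle; the r=6 cylinder at (10, 11) contributes a regular 6-gon of circumradius 6; Subtracting the remaining from the first: starting from the 25.5×29.5 cube, the r=6 cylinder at (10, 11) lies wholly inside it (removes its full 93.53 mm² and its 36.00 mm outline becomes a hole wall) — 1 connected region with 1 hole. Overall, the cross-section is one region with 1 hole. The nearest boundary edge runs (0.00, 0.00)→(0.00, 29.50); distance from the point to it = 2.10 mm. The point is not inside any of the regions above, so it lies outside the cross-section (2.10 mm from the nearest boundary).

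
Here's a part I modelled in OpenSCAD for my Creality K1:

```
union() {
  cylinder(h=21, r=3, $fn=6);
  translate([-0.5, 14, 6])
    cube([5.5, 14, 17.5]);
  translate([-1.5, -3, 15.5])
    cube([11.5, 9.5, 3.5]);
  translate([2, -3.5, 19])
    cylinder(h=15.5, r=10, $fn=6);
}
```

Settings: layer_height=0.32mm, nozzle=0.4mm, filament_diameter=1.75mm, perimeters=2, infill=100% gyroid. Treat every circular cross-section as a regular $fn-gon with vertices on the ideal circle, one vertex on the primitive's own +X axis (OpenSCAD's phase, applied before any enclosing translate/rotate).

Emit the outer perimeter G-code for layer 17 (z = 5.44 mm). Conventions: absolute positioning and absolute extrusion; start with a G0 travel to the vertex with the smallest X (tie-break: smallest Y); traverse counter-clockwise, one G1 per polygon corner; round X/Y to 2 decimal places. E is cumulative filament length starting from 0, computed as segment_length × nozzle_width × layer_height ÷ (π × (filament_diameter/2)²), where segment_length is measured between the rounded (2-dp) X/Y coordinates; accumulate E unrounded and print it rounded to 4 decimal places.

At z = 5.44 mm: the cylinder: section is a regular 6-gon, circumradius r=3; the cube at (-0.5, 14) is absent (z outside [6, 23.5]); the cube at (-1.5, -3) does not reach this height (z outside [15.5, 19]); the cylinder at (2, -3.5) is not intersected at this z (z outside [19, 34.5]); Combining (union): only the r=3 cylinder is present, so the union is just that shape — 1 connected region. The outline is a single polygon with 6 vertices. Extrusion per mm of travel: 0.4 × 0.32 / (π × 0.875²) = 0.053216. Accumulating E over each segment gives final E = 0.9582.

G0 X-3.00 Y0.00 Z5.44
G1 X-1.50 Y-2.60 E0.1597
G1 X1.50 Y-2.60 E0.3194
G1 X3.00 Y0.00 E0.4791
G1 X1.50 Y2.60 E0.6389
G1 X-1.50 Y2.60 E0.7985
G1 X-3.00 Y0.00 E0.9582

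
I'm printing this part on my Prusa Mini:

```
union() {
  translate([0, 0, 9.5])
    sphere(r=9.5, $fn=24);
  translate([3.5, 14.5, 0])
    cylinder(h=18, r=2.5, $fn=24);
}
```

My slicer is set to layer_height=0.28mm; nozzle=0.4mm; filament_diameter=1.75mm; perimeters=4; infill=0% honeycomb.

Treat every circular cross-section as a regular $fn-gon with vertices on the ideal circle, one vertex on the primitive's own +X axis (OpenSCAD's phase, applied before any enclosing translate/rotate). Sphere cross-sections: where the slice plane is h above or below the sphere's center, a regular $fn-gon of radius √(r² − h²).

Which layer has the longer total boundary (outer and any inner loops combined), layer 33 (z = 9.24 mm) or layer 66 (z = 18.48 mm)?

layer 33 (z = 9.24 mm)

Layer 33 (z = 9.24): the sphere: section is a regular 24-gon, circumradius = √(r²−h²) = √(9.5²−0.26²) = 9.496 (perimeter = 2·24·9.496·sin(180°/24) = 59.50 mm); the r=2.5 cylinder at (3.5, 14.5) contributes a regular 24-gon of circumradius 2.5 (perimeter = 2·24·2.500·sin(180°/24) = 15.66 mm); Combining (union): the 2 present regions are separate (no shared area or edge), so areas and boundary lengths simply add and each stays a separate island — boundary = 75.16 mm. So its perimeter = 75.16 mm. Layer 66 (z = 18.48): the sphere: section is a regular 24-gon, circumradius = √(r²−h²) = √(9.5²−8.98²) = 3.100 (perimeter = 2·24·3.100·sin(180°/24) = 19.42 mm); the cylinder at (3.5, 14.5) does not reach this height (z outside [0, 18]); Taking the union: only the r=9.5 sphere is present, so the union is just that shape — boundary = 19.42 mm. So its perimeter = 19.42 mm. Layer 33 is larger (75.16 vs 19.42 mm).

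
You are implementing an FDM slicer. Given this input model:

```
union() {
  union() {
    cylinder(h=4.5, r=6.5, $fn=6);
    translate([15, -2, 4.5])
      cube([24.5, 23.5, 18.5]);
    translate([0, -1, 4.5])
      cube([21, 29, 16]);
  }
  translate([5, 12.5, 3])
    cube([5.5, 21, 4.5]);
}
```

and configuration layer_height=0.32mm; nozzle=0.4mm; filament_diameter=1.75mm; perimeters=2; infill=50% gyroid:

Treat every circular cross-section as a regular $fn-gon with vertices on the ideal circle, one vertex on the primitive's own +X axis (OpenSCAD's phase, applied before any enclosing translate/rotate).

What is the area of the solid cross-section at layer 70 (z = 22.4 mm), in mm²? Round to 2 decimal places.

575.75 mm²

At z = 22.4 mm: the cylinder does not reach this height (z outside [0, 4.5]); the cube at (15, -2) is present — its section is the full 24.5×23.5 rectangle (area 575.75 mm²); the cube at (0, -1) is absent (z outside [4.5, 20.5]); Taking the union: only the 24.5×23.5 cube at (15, -2) is present, so the union is just that shape — area = 575.75 mm²; the cube at (5, 12.5) is not intersected at this z (z outside [3, 7.5]); Taking the union: only the result so far is present, so the union is just that shape — area = 575.75 mm². Overall, the cross-section is a single solid region. Net area = 575.75 mm².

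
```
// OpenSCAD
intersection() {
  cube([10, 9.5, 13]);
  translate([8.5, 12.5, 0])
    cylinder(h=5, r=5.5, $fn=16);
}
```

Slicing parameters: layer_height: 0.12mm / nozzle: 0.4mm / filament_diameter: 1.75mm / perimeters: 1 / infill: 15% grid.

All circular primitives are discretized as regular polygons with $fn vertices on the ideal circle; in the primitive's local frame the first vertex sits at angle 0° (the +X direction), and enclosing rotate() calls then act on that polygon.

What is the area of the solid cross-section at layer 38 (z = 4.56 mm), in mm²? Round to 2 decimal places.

11.26 mm²

At z = 4.56 mm: the 10×9.5 cube contributes its full rectangle (area 95.00 mm²); the r=5.5 cylinder at (8.5, 12.5) gives a regular 16-gon of circumradius 5.5 (constant along its height) (area = (16/2)·5.500²·sin(360°/16) = 92.61 mm²); Taking the intersection: the r=5.5 cylinder at (8.5, 12.5) partially overlaps the 10×9.5 cube; clipping to the common part keeps 11.26 mm² — area = 11.26 mm². Overall, the cross-section is a single solid region. Net area = 11.26 mm².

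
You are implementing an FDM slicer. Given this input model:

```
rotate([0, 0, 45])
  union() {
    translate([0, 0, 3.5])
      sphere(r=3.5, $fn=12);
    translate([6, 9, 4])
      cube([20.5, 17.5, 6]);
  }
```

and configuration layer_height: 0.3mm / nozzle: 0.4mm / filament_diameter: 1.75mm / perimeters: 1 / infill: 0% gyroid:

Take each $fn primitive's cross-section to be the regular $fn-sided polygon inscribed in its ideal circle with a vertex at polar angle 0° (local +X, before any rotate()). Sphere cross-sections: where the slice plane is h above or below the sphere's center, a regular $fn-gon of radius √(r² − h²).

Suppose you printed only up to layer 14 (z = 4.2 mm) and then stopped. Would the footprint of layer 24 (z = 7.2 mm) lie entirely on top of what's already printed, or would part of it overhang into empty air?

entirely on top

Compare the two slices. At z = 4.2: the r=3.5 sphere contributes a regular 12-gon of circumradius √(3.5²−0.7²) = 3.429 (area = (12/2)·3.429²·sin(360°/12) = 35.28 mm²); the cube at (6, 9) (footprint 20.5×17.5) is included at this height (area 358.75 mm²); Merging all regions: the 2 present regions are separate (no shared area or edge), so areas and boundary lengths simply add and each stays a separate island — area = 394.03 mm²; (rotated 45° about Z; rotation is an isometry so areas/perimeters/island counts are preserved). At z = 7.2: the sphere is not intersected at this z (|z−center|=3.700 > r=3.5); the cube at (6, 9) (footprint 20.5×17.5) is included at this height (area 358.75 mm²); Merging all regions: only the 20.5×17.5 cube at (6, 9) is present, so the union is just that shape — area = 358.75 mm²; (rotated 45° about Z; rotation is an isometry so areas/perimeters/island counts are preserved). Checking containment: the cross-section at z = 7.2 is a subset of the cross-section at z = 4.2.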